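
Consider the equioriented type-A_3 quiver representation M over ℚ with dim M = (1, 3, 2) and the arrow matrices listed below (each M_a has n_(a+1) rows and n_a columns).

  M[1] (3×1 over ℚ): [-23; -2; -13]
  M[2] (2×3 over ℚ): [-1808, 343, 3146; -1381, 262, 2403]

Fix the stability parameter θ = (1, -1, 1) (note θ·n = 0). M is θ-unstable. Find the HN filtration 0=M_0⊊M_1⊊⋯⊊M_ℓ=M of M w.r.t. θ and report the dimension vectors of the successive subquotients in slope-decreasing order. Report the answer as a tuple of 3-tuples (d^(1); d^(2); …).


Via rank(M_{q-1}∘⋯∘M_p): M ≅ I[1,2], I[2,3]^2.
μ_θ-semistable layers: μ^(1)=1; μ^(2)=0; μ^(3)=-1

((0, 0, 2); (1, 1, 0); (0, 2, 0))


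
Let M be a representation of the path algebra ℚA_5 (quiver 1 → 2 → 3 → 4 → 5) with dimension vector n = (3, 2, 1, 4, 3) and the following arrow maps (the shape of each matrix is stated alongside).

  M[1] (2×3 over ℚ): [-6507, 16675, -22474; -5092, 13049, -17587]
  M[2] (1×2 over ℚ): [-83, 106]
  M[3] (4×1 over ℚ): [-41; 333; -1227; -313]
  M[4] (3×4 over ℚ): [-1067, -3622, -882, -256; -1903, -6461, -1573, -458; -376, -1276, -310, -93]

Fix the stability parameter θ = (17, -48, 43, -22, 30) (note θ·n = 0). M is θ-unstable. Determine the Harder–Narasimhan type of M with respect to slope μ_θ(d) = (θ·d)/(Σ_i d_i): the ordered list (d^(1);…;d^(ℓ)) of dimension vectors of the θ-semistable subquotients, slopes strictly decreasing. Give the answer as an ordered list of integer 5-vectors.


Via rank(M_{q-1}∘⋯∘M_p): M ≅ I[1,1], I[1,2], I[1,5], I[4,4], I[4,5]^2.
μ_θ-semistable layers: μ^(1)=30; μ^(2)=17; μ^(3)=21/2; μ^(4)=-31/2; μ^(5)=-22

((0, 0, 0, 0, 3); (1, 0, 0, 0, 0); (0, 0, 1, 1, 0); (2, 2, 0, 0, 0); (0, 0, 0, 3, 0))


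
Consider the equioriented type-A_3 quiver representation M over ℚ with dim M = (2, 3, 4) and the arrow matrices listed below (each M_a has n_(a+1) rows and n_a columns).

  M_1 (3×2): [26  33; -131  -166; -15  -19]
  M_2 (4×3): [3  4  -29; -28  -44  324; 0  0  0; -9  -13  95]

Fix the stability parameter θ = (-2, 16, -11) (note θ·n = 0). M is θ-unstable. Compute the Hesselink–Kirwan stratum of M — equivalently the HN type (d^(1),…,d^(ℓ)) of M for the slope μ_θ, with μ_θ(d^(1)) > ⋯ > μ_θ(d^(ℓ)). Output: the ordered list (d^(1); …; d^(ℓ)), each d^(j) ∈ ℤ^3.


Barcode: M ≅ I[1,2], I[1,3], I[2,3], I[3,3]^2. HN layers by μ_θ (4 steps, strictly decreasing):
  μ^(1)=16; μ^(2)=5/2; μ^(3)=-2; μ^(4)=-11

((0, 1, 0); (0, 2, 2); (2, 0, 0); (0, 0, 2))


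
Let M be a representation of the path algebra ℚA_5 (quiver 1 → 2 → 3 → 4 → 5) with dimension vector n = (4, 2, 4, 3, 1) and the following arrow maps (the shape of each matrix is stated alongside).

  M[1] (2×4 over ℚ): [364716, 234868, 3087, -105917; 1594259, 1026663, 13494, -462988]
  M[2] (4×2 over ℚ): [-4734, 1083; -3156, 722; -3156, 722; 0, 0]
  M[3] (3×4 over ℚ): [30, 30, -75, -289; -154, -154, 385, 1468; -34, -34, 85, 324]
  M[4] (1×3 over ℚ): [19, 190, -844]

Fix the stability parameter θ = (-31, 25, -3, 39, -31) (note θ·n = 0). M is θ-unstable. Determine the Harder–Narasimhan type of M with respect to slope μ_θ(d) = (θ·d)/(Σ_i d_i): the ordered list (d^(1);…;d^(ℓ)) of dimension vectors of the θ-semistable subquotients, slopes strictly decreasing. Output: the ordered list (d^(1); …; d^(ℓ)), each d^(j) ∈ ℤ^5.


Via rank(M_{q-1}∘⋯∘M_p): M ≅ I[1,1]^2, I[1,2], I[1,3], I[3,3], I[3,4], I[3,5], I[4,4].
μ_θ-semistable layers: μ^(1)=39; μ^(2)=25; μ^(3)=11; μ^(4)=4; μ^(5)=-3; μ^(6)=-31

((0, 0, 0, 2, 0); (0, 1, 0, 0, 0); (0, 1, 1, 0, 0); (0, 0, 0, 1, 1); (0, 0, 3, 0, 0); (4, 0, 0, 0, 0))


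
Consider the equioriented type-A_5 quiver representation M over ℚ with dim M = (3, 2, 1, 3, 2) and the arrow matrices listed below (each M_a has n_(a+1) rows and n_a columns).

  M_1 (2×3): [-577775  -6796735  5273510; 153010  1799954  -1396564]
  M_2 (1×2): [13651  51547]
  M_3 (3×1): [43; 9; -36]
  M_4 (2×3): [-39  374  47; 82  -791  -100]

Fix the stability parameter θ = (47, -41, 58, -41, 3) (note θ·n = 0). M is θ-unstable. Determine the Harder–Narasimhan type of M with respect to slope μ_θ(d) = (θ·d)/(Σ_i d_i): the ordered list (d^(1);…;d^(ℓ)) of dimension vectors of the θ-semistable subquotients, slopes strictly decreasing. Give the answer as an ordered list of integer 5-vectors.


Via rank(M_{q-1}∘⋯∘M_p): M ≅ I[1,1]^2, I[1,5], I[2,2], I[4,4], I[4,5].
μ_θ-semistable layers: μ^(1)=47; μ^(2)=20/3; μ^(3)=3; μ^(4)=-41

((2, 0, 0, 0, 0); (0, 0, 1, 1, 1); (1, 1, 0, 0, 1); (0, 1, 0, 2, 0))


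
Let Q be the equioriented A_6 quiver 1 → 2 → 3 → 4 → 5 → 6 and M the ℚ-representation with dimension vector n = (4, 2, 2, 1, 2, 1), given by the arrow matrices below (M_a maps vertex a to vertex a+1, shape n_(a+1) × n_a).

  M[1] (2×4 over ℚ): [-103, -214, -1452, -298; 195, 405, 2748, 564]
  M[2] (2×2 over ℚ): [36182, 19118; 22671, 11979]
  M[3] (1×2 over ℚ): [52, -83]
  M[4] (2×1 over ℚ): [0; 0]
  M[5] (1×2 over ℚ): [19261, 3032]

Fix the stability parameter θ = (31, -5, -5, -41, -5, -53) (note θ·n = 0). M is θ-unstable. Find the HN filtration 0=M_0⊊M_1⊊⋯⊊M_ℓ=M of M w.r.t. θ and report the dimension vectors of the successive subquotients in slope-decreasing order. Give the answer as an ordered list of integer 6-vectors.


Via rank(M_{q-1}∘⋯∘M_p): M ≅ I[1,1]^2, I[1,2], I[1,4], I[3,3], I[5,5], I[5,6].
μ_θ-semistable layers: μ^(1)=31; μ^(2)=13; μ^(3)=-5; μ^(4)=-29

((2, 0, 0, 0, 0, 0); (1, 1, 0, 0, 0, 0); (1, 1, 2, 1, 1, 0); (0, 0, 0, 0, 1, 1))


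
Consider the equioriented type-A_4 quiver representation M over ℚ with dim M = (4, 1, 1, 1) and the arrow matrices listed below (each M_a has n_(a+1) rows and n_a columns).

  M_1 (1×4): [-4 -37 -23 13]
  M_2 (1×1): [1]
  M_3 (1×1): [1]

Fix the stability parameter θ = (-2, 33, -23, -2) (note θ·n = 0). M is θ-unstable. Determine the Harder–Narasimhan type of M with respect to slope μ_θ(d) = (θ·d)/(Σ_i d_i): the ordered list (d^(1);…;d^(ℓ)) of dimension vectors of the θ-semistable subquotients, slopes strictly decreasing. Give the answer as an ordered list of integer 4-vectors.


Interval decomposition of M: I[1,1]^3, I[1,4].
HN type (ℓ=2): μ^(1)=8/3; μ^(2)=-2

((0, 1, 1, 1); (4, 0, 0, 0))


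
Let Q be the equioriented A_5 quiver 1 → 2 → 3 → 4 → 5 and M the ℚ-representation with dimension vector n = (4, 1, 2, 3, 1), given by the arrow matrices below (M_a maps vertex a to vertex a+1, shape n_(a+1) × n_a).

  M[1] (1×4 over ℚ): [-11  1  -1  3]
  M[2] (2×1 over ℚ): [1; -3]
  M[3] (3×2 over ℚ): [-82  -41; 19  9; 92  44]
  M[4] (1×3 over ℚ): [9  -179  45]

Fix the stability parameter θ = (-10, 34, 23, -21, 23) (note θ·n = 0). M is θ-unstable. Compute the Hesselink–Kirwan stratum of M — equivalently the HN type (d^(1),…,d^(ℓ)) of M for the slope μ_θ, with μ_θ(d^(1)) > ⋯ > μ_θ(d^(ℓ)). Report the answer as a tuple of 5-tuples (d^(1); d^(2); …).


Barcode: M ≅ I[1,1]^3, I[1,5], I[3,4], I[4,4]. HN layers by μ_θ (5 steps, strictly decreasing):
  μ^(1)=23; μ^(2)=12; μ^(3)=1; μ^(4)=-10; μ^(5)=-21

((0, 0, 0, 0, 1); (0, 1, 1, 1, 0); (0, 0, 1, 1, 0); (4, 0, 0, 0, 0); (0, 0, 0, 1, 0))


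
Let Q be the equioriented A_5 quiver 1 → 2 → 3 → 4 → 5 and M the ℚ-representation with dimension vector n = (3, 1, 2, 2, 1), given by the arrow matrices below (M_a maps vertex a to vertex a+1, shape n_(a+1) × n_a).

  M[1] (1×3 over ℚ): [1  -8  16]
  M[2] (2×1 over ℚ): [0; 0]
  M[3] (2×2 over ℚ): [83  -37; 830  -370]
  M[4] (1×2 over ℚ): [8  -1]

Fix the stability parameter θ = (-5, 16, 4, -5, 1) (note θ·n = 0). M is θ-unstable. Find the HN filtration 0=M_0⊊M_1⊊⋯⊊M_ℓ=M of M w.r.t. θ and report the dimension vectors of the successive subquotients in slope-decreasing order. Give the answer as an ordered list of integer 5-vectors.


Via rank(M_{q-1}∘⋯∘M_p): M ≅ I[1,1]^2, I[1,2], I[3,3], I[3,5], I[4,4].
μ_θ-semistable layers: μ^(1)=16; μ^(2)=4; μ^(3)=1; μ^(4)=-1/2; μ^(5)=-5

((0, 1, 0, 0, 0); (0, 0, 1, 0, 0); (0, 0, 0, 0, 1); (0, 0, 1, 1, 0); (3, 0, 0, 1, 0))


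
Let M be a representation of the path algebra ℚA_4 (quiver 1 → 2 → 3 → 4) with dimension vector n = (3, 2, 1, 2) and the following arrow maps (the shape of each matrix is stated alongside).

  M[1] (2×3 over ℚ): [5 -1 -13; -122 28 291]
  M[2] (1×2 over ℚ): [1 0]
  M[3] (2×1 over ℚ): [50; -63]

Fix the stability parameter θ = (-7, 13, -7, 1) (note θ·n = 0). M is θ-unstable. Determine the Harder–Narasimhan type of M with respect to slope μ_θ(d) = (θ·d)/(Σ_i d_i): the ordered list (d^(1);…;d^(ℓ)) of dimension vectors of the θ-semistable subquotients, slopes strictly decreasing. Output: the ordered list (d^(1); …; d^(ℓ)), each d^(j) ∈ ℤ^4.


Interval decomposition of M: I[1,1], I[1,2], I[1,4], I[4,4].
HN type (ℓ=4): μ^(1)=13; μ^(2)=7/3; μ^(3)=1; μ^(4)=-7

((0, 1, 0, 0); (0, 1, 1, 1); (0, 0, 0, 1); (3, 0, 0, 0))


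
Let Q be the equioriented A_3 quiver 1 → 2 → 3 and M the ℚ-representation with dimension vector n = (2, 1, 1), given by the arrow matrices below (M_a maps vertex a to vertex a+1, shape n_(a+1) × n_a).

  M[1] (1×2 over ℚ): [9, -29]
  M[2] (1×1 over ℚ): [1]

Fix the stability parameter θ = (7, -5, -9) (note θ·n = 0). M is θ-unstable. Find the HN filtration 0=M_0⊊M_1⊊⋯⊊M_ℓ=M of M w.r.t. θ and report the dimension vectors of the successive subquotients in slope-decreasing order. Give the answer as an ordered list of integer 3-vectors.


Interval decomposition of M: I[1,1], I[1,3].
HN type (ℓ=2): μ^(1)=7; μ^(2)=-7/3

((1, 0, 0); (1, 1, 1))


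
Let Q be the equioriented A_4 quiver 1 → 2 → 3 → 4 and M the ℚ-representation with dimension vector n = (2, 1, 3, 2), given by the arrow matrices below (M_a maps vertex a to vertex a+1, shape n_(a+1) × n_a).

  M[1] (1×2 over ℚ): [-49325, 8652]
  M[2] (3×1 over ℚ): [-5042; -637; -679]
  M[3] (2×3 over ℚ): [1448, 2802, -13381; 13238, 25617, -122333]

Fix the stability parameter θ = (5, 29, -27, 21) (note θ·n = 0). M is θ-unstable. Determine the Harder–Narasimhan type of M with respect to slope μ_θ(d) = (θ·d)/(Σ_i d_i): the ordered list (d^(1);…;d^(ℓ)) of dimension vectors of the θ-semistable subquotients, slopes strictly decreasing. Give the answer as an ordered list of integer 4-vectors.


Via rank(M_{q-1}∘⋯∘M_p): M ≅ I[1,1], I[1,4], I[3,3], I[3,4].
μ_θ-semistable layers: μ^(1)=21; μ^(2)=5; μ^(3)=7/3; μ^(4)=-27

((0, 0, 0, 2); (1, 0, 0, 0); (1, 1, 1, 0); (0, 0, 2, 0))


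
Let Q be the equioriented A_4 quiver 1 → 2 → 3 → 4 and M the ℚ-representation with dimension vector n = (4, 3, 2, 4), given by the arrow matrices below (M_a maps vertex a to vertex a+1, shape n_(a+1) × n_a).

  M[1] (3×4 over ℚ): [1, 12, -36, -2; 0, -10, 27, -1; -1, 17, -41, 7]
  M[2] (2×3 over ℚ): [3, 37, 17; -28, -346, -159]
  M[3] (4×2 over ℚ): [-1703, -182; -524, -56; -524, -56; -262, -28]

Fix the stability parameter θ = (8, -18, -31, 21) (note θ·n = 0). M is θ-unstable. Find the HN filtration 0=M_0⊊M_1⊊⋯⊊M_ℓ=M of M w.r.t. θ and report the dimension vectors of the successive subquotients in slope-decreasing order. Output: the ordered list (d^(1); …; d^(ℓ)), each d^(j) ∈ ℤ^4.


Via rank(M_{q-1}∘⋯∘M_p): M ≅ I[1,1], I[1,2], I[1,3], I[1,4], I[4,4]^3.
μ_θ-semistable layers: μ^(1)=21; μ^(2)=8; μ^(3)=-5; μ^(4)=-41/3

((0, 0, 0, 4); (1, 0, 0, 0); (1, 1, 0, 0); (2, 2, 2, 0))


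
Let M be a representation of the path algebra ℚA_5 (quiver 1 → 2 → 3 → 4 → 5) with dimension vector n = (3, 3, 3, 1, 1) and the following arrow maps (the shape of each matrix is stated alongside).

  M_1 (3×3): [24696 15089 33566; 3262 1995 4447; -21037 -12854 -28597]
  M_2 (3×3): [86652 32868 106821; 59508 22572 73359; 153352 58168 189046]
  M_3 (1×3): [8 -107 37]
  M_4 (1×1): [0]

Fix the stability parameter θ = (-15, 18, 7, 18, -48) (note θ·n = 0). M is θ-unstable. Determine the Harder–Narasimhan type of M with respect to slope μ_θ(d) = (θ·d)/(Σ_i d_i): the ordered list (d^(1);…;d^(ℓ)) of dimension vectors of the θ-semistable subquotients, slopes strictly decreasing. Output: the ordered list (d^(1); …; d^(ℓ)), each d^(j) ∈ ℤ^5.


Interval decomposition of M: I[1,2]^2, I[1,4], I[3,3]^2, I[5,5].
HN type (ℓ=5): μ^(1)=18; μ^(2)=25/2; μ^(3)=7; μ^(4)=-15; μ^(5)=-48

((0, 2, 0, 1, 0); (0, 1, 1, 0, 0); (0, 0, 2, 0, 0); (3, 0, 0, 0, 0); (0, 0, 0, 0, 1))


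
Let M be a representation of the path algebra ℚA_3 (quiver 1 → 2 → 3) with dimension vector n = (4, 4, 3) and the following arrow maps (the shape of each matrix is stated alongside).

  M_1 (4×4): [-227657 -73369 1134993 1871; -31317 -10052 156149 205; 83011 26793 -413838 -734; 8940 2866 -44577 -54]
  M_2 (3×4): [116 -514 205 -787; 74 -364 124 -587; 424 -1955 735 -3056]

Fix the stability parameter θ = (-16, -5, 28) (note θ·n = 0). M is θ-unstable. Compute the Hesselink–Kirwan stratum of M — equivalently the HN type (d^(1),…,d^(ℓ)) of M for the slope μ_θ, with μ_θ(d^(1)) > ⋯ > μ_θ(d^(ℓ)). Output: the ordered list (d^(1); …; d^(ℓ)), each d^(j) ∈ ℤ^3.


Interval decomposition of M: I[1,2], I[1,3]^3.
HN type (ℓ=3): μ^(1)=28; μ^(2)=-5; μ^(3)=-16

((0, 0, 3); (0, 4, 0); (4, 0, 0))


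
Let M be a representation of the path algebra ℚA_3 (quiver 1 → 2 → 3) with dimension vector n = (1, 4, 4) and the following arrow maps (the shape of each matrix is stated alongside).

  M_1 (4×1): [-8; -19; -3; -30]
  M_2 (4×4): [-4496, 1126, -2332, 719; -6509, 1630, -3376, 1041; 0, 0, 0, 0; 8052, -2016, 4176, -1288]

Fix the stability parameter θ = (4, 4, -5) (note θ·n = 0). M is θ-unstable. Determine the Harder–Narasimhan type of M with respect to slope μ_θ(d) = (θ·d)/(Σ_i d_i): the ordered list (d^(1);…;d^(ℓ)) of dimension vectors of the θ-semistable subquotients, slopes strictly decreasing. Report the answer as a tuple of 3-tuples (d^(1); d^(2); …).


Interval decomposition of M: I[1,2], I[2,2], I[2,3]^2, I[3,3]^2.
HN type (ℓ=3): μ^(1)=4; μ^(2)=-1/2; μ^(3)=-5

((1, 2, 0); (0, 2, 2); (0, 0, 2))


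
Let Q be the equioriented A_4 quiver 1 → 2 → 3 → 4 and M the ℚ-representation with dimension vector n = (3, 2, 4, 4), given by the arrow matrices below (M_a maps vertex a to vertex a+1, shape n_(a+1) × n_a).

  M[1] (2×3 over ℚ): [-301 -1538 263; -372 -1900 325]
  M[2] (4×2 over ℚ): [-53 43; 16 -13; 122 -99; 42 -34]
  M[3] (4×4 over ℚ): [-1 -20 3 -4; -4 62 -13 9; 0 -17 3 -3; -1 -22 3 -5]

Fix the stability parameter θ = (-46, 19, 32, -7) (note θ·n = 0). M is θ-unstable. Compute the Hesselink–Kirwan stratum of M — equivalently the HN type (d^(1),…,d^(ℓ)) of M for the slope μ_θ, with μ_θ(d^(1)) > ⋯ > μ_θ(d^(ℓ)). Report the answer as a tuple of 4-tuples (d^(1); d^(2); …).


Barcode: M ≅ I[1,1], I[1,4]^2, I[3,4]^2. HN layers by μ_θ (3 steps, strictly decreasing):
  μ^(1)=44/3; μ^(2)=25/2; μ^(3)=-46

((0, 2, 2, 2); (0, 0, 2, 2); (3, 0, 0, 0))


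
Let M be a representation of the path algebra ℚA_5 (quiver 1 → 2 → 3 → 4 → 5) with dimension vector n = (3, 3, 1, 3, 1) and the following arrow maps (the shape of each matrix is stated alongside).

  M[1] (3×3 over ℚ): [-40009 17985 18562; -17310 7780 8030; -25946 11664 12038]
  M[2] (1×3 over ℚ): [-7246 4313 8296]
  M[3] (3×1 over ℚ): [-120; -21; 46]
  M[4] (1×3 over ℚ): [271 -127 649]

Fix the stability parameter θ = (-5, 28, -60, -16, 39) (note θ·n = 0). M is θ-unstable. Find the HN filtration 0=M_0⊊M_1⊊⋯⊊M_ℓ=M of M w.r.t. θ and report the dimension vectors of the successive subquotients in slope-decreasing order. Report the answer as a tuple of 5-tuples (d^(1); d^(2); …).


Interval decomposition of M: I[1,1], I[1,2], I[1,5], I[2,2], I[4,4]^2.
HN type (ℓ=5): μ^(1)=39; μ^(2)=28; μ^(3)=-5; μ^(4)=-53/4; μ^(5)=-16

((0, 0, 0, 0, 1); (0, 2, 0, 0, 0); (2, 0, 0, 0, 0); (1, 1, 1, 1, 0); (0, 0, 0, 2, 0))


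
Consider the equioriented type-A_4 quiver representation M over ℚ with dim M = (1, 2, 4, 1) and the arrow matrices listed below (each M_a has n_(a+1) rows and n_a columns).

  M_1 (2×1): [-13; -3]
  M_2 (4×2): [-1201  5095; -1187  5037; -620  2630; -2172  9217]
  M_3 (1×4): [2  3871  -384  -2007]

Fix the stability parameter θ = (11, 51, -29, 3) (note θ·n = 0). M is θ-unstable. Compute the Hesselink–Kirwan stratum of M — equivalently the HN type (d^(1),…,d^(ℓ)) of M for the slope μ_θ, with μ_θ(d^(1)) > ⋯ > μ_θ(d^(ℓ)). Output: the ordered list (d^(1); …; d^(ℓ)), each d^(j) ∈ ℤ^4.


Via rank(M_{q-1}∘⋯∘M_p): M ≅ I[1,4], I[2,3], I[3,3]^2.
μ_θ-semistable layers: μ^(1)=11; μ^(2)=9; μ^(3)=-29

((0, 1, 1, 0); (1, 1, 1, 1); (0, 0, 2, 0))


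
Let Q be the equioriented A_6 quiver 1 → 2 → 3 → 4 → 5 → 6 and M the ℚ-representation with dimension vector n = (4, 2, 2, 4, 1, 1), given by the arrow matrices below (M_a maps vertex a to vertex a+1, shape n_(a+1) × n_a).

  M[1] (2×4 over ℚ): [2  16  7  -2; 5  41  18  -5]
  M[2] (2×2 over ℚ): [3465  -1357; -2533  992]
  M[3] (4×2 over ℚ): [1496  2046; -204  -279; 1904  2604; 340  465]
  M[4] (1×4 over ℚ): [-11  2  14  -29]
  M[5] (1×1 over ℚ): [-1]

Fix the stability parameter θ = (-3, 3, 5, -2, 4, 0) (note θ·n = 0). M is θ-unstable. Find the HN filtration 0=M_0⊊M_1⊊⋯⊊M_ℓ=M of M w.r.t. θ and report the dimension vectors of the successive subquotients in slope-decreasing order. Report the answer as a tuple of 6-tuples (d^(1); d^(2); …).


Barcode: M ≅ I[1,1]^2, I[1,3], I[1,6], I[4,4]^3. HN layers by μ_θ (5 steps, strictly decreasing):
  μ^(1)=5; μ^(2)=3; μ^(3)=2; μ^(4)=-2; μ^(5)=-3

((0, 0, 1, 0, 0, 0); (0, 1, 0, 0, 0, 0); (0, 1, 1, 1, 1, 1); (0, 0, 0, 3, 0, 0); (4, 0, 0, 0, 0, 0))


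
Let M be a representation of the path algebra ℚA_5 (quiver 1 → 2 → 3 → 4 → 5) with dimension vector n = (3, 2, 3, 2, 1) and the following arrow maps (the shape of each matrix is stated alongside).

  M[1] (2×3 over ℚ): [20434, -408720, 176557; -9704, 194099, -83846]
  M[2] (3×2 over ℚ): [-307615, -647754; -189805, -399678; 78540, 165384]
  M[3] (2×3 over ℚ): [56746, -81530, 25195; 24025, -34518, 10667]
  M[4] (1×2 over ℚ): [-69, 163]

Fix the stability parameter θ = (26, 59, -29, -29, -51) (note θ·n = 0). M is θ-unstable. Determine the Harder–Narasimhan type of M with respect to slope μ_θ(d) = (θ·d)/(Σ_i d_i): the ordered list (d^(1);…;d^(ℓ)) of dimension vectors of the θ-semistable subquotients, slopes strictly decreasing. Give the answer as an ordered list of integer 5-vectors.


Interval decomposition of M: I[1,1], I[1,2], I[1,5], I[3,3], I[3,4].
HN type (ℓ=4): μ^(1)=59; μ^(2)=26; μ^(3)=-24/5; μ^(4)=-29

((0, 1, 0, 0, 0); (2, 0, 0, 0, 0); (1, 1, 1, 1, 1); (0, 0, 2, 1, 0))


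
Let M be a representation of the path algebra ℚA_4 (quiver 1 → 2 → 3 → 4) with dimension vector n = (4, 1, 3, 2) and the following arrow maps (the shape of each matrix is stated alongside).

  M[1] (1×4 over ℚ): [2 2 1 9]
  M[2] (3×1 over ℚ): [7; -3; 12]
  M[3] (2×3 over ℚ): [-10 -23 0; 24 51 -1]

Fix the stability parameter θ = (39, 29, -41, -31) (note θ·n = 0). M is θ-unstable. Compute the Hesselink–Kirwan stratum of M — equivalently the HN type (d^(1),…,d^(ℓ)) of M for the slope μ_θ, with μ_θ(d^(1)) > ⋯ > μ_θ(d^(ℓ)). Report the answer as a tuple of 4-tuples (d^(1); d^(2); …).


Interval decomposition of M: I[1,1]^3, I[1,4], I[3,3], I[3,4].
HN type (ℓ=4): μ^(1)=39; μ^(2)=-1; μ^(3)=-31; μ^(4)=-41

((3, 0, 0, 0); (1, 1, 1, 1); (0, 0, 0, 1); (0, 0, 2, 0))


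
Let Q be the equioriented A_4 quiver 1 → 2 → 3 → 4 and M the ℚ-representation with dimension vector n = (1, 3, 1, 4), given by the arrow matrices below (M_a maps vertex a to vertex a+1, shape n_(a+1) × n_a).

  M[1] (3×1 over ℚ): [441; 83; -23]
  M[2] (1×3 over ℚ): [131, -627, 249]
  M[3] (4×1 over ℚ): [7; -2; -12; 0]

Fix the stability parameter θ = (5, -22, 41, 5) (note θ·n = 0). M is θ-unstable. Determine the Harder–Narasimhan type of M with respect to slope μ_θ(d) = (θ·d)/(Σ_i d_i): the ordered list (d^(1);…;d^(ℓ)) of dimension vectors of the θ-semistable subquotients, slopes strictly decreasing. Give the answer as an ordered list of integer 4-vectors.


Barcode: M ≅ I[1,4], I[2,2]^2, I[4,4]^3. HN layers by μ_θ (4 steps, strictly decreasing):
  μ^(1)=23; μ^(2)=5; μ^(3)=-17/2; μ^(4)=-22

((0, 0, 1, 1); (0, 0, 0, 3); (1, 1, 0, 0); (0, 2, 0, 0))


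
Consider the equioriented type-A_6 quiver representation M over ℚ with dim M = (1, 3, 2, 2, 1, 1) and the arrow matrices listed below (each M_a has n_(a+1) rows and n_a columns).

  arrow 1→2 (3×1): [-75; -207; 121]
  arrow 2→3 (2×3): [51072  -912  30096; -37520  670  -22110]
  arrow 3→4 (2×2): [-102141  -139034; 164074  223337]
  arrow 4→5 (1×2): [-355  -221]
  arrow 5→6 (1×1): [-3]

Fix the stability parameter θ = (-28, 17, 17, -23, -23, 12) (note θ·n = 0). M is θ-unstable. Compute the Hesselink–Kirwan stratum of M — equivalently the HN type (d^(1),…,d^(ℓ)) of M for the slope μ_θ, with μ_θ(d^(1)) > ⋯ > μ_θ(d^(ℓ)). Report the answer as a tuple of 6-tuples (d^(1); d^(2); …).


Via rank(M_{q-1}∘⋯∘M_p): M ≅ I[1,2], I[2,2], I[2,6], I[3,4].
μ_θ-semistable layers: μ^(1)=17; μ^(2)=12; μ^(3)=-3; μ^(4)=-28

((0, 2, 0, 0, 0, 0); (0, 0, 0, 0, 0, 1); (0, 1, 2, 2, 1, 0); (1, 0, 0, 0, 0, 0))


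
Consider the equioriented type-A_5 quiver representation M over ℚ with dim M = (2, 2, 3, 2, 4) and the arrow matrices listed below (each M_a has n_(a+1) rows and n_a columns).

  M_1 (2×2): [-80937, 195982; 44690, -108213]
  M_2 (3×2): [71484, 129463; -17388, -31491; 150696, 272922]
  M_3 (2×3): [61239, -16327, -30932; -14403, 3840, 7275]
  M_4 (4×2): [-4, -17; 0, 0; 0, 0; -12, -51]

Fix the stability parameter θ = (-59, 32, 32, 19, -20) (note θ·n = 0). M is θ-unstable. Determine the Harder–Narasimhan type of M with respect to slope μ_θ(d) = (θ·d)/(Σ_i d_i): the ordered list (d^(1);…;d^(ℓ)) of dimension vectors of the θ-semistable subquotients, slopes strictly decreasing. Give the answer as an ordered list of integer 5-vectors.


Via rank(M_{q-1}∘⋯∘M_p): M ≅ I[1,2], I[1,5], I[3,3], I[3,4], I[5,5]^3.
μ_θ-semistable layers: μ^(1)=32; μ^(2)=51/2; μ^(3)=63/4; μ^(4)=-20; μ^(5)=-59

((0, 1, 1, 0, 0); (0, 0, 1, 1, 0); (0, 1, 1, 1, 1); (0, 0, 0, 0, 3); (2, 0, 0, 0, 0))


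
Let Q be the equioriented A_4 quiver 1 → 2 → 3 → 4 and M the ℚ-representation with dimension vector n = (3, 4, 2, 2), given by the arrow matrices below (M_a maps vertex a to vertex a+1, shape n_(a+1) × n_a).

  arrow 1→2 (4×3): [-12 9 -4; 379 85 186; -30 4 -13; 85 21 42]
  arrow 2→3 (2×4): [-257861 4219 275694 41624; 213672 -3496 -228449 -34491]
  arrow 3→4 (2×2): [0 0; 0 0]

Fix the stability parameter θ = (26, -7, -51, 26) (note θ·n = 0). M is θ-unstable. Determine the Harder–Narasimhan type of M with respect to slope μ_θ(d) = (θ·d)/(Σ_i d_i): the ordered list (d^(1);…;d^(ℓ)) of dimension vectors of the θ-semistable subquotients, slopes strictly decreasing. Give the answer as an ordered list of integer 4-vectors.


Via rank(M_{q-1}∘⋯∘M_p): M ≅ I[1,2], I[1,3]^2, I[2,2], I[4,4]^2.
μ_θ-semistable layers: μ^(1)=26; μ^(2)=19/2; μ^(3)=-7; μ^(4)=-32/3

((0, 0, 0, 2); (1, 1, 0, 0); (0, 1, 0, 0); (2, 2, 2, 0))


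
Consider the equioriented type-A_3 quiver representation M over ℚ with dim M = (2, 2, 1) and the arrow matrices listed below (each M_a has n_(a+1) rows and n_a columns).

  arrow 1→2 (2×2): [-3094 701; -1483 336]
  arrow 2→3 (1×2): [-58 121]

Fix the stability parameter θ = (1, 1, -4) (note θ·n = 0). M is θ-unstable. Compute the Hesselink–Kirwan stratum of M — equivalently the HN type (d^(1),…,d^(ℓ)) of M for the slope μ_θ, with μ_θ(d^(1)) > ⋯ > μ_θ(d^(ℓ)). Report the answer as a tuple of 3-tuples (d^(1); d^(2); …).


Via rank(M_{q-1}∘⋯∘M_p): M ≅ I[1,2], I[1,3].
μ_θ-semistable layers: μ^(1)=1; μ^(2)=-2/3

((1, 1, 0); (1, 1, 1))


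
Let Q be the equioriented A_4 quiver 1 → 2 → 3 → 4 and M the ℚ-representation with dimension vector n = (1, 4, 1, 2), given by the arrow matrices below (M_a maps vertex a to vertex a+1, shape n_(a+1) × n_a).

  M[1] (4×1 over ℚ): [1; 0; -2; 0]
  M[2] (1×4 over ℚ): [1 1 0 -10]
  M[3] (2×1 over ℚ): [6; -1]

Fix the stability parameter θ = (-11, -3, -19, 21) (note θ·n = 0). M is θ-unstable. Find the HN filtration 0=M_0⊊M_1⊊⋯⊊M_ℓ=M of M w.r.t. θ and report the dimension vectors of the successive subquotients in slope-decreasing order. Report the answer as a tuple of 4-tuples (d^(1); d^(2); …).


Via rank(M_{q-1}∘⋯∘M_p): M ≅ I[1,4], I[2,2]^3, I[4,4].
μ_θ-semistable layers: μ^(1)=21; μ^(2)=-3; μ^(3)=-11

((0, 0, 0, 2); (0, 3, 0, 0); (1, 1, 1, 0))


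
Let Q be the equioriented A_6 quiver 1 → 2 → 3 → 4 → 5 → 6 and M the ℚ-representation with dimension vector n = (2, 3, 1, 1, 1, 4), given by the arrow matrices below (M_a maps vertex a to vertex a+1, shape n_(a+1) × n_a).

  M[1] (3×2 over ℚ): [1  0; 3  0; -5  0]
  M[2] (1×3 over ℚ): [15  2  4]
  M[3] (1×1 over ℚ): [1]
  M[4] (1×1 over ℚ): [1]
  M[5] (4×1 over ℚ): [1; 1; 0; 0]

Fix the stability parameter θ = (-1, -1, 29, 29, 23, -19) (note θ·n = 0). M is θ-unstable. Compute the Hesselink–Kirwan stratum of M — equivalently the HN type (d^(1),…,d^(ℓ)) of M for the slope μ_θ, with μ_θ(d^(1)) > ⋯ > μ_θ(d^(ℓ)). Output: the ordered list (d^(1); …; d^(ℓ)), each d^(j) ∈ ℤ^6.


Via rank(M_{q-1}∘⋯∘M_p): M ≅ I[1,1], I[1,6], I[2,2]^2, I[6,6]^3.
μ_θ-semistable layers: μ^(1)=31/2; μ^(2)=-1; μ^(3)=-19

((0, 0, 1, 1, 1, 1); (2, 3, 0, 0, 0, 0); (0, 0, 0, 0, 0, 3))


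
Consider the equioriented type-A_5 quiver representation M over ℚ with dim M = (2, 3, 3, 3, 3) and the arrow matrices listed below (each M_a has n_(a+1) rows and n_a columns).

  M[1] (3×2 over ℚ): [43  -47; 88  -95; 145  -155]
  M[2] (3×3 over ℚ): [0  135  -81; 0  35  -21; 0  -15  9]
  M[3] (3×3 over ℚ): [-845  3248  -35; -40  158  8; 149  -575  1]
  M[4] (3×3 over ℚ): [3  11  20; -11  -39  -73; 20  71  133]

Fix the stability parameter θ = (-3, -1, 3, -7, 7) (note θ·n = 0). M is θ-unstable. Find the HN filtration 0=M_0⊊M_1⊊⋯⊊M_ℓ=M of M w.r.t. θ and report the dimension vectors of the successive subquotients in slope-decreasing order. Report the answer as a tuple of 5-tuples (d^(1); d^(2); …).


Interval decomposition of M: I[1,2], I[1,5], I[2,2], I[3,5]^2.
HN type (ℓ=5): μ^(1)=7; μ^(2)=-1; μ^(3)=-5/3; μ^(4)=-2; μ^(5)=-3

((0, 0, 0, 0, 3); (0, 2, 0, 0, 0); (0, 1, 1, 1, 0); (0, 0, 2, 2, 0); (2, 0, 0, 0, 0))


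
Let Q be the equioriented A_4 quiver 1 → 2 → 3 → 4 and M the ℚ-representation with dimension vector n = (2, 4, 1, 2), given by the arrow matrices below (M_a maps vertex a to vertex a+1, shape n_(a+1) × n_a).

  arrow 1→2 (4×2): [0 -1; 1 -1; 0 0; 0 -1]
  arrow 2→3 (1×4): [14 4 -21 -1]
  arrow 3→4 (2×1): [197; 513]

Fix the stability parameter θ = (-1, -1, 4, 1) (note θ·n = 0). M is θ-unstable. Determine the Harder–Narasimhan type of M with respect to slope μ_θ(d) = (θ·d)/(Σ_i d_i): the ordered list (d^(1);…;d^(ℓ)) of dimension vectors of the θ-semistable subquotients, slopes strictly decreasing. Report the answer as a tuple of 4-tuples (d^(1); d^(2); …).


Via rank(M_{q-1}∘⋯∘M_p): M ≅ I[1,2], I[1,4], I[2,2]^2, I[4,4].
μ_θ-semistable layers: μ^(1)=5/2; μ^(2)=1; μ^(3)=-1

((0, 0, 1, 1); (0, 0, 0, 1); (2, 4, 0, 0))


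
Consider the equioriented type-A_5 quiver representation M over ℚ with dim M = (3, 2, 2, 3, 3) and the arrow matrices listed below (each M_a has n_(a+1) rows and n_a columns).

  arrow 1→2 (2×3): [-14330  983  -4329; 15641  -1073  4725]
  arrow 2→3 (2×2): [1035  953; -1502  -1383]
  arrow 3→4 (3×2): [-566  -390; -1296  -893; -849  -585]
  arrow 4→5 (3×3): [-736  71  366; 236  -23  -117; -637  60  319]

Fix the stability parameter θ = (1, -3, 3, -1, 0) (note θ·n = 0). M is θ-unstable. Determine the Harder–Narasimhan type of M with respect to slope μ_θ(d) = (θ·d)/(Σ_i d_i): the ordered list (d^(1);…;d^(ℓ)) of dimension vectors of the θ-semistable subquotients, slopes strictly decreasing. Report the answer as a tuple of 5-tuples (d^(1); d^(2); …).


Barcode: M ≅ I[1,1], I[1,5]^2, I[4,5]. HN layers by μ_θ (4 steps, strictly decreasing):
  μ^(1)=1; μ^(2)=2/3; μ^(3)=0; μ^(4)=-1

((1, 0, 0, 0, 0); (0, 0, 2, 2, 2); (0, 0, 0, 0, 1); (2, 2, 0, 1, 0))


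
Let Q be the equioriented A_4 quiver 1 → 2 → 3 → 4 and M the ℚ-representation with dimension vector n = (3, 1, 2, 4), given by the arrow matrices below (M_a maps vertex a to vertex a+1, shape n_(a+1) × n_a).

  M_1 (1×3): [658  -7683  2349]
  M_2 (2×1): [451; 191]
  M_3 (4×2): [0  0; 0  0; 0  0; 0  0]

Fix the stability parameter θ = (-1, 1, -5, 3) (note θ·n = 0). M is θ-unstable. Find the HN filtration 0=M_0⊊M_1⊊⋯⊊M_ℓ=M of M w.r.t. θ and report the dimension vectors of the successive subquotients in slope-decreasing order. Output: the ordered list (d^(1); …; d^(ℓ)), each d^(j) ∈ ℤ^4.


Via rank(M_{q-1}∘⋯∘M_p): M ≅ I[1,1]^2, I[1,3], I[3,3], I[4,4]^4.
μ_θ-semistable layers: μ^(1)=3; μ^(2)=-1; μ^(3)=-5/3; μ^(4)=-5

((0, 0, 0, 4); (2, 0, 0, 0); (1, 1, 1, 0); (0, 0, 1, 0))


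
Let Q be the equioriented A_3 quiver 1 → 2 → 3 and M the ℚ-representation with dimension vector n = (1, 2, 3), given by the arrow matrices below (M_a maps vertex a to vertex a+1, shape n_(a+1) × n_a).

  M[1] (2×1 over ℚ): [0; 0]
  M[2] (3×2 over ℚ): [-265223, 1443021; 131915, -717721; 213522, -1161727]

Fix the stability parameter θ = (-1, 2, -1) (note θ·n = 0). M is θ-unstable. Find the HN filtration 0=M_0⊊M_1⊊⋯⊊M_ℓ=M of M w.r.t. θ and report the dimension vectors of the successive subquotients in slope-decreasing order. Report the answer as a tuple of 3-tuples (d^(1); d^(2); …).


Barcode: M ≅ I[1,1], I[2,3]^2, I[3,3]. HN layers by μ_θ (2 steps, strictly decreasing):
  μ^(1)=1/2; μ^(2)=-1

((0, 2, 2); (1, 0, 1))


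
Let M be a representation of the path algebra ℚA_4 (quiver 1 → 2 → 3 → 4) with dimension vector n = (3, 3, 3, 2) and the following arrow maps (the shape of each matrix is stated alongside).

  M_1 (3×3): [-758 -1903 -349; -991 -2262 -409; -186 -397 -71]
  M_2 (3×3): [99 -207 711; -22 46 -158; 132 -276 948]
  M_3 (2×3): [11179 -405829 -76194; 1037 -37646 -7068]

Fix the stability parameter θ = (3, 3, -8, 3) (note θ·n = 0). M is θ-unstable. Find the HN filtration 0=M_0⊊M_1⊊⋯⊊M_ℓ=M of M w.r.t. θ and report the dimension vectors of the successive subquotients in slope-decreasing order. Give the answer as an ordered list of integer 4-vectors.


Interval decomposition of M: I[1,2]^2, I[1,4], I[3,3], I[3,4].
HN type (ℓ=3): μ^(1)=3; μ^(2)=-2/3; μ^(3)=-8

((2, 2, 0, 2); (1, 1, 1, 0); (0, 0, 2, 0))


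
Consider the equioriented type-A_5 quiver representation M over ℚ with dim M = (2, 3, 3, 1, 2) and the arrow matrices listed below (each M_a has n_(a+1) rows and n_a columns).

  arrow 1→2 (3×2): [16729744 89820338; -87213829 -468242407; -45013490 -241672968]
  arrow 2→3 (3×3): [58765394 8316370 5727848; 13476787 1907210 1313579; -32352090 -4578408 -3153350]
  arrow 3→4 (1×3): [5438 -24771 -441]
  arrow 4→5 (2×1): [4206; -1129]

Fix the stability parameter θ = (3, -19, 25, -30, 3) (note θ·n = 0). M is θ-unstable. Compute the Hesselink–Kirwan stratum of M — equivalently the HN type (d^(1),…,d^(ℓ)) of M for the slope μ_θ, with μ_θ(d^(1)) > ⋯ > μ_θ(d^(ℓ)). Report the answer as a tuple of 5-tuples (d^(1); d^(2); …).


Via rank(M_{q-1}∘⋯∘M_p): M ≅ I[1,2], I[1,5], I[2,3], I[3,3], I[5,5].
μ_θ-semistable layers: μ^(1)=25; μ^(2)=3; μ^(3)=-5/2; μ^(4)=-8; μ^(5)=-19

((0, 0, 2, 0, 0); (0, 0, 0, 0, 2); (0, 0, 1, 1, 0); (2, 2, 0, 0, 0); (0, 1, 0, 0, 0))


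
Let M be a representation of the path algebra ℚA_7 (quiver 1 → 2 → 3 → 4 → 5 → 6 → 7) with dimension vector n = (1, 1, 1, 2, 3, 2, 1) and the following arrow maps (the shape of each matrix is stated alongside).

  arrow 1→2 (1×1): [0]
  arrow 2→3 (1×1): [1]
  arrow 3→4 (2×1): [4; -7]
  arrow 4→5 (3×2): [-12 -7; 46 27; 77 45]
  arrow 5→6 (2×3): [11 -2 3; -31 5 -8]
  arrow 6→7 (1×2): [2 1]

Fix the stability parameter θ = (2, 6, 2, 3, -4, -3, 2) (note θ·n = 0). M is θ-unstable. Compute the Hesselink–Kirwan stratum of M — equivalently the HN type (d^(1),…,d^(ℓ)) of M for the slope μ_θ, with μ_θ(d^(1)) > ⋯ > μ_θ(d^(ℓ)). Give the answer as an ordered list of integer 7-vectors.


Interval decomposition of M: I[1,1], I[2,5], I[4,6], I[5,7].
HN type (ℓ=5): μ^(1)=2; μ^(2)=7/4; μ^(3)=-4/3; μ^(4)=-3; μ^(5)=-4

((1, 0, 0, 0, 0, 0, 1); (0, 1, 1, 1, 1, 0, 0); (0, 0, 0, 1, 1, 1, 0); (0, 0, 0, 0, 0, 1, 0); (0, 0, 0, 0, 1, 0, 0))


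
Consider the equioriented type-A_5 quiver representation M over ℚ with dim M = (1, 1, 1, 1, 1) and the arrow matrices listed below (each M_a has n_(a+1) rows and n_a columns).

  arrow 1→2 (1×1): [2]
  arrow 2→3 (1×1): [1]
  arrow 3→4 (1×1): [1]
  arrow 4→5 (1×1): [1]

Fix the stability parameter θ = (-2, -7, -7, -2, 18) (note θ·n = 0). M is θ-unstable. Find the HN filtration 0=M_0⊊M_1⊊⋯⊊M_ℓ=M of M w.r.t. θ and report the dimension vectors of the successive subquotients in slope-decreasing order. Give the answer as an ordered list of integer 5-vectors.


Interval decomposition of M: I[1,5].
HN type (ℓ=3): μ^(1)=18; μ^(2)=-2; μ^(3)=-16/3

((0, 0, 0, 0, 1); (0, 0, 0, 1, 0); (1, 1, 1, 0, 0))


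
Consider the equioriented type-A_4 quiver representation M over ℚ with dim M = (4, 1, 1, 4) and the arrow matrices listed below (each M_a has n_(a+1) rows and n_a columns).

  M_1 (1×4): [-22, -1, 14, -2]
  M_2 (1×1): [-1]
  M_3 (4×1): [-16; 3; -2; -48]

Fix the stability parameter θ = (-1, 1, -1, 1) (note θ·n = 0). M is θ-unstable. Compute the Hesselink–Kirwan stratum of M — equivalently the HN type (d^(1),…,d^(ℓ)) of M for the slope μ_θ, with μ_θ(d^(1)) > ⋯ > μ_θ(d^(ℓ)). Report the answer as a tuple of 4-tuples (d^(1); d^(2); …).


Via rank(M_{q-1}∘⋯∘M_p): M ≅ I[1,1]^3, I[1,4], I[4,4]^3.
μ_θ-semistable layers: μ^(1)=1; μ^(2)=0; μ^(3)=-1

((0, 0, 0, 4); (0, 1, 1, 0); (4, 0, 0, 0))


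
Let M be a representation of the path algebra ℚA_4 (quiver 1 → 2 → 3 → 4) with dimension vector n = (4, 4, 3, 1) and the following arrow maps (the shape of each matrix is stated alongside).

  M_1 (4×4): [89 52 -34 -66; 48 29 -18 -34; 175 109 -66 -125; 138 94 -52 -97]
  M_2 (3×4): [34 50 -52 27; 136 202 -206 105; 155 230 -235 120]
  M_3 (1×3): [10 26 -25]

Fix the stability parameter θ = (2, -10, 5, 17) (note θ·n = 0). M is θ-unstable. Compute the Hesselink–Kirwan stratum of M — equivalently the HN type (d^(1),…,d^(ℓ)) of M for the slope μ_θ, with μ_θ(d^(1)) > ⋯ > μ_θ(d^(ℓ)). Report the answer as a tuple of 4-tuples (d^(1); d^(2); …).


Via rank(M_{q-1}∘⋯∘M_p): M ≅ I[1,2]^2, I[1,3], I[1,4], I[3,3].
μ_θ-semistable layers: μ^(1)=17; μ^(2)=5; μ^(3)=-4

((0, 0, 0, 1); (0, 0, 3, 0); (4, 4, 0, 0))


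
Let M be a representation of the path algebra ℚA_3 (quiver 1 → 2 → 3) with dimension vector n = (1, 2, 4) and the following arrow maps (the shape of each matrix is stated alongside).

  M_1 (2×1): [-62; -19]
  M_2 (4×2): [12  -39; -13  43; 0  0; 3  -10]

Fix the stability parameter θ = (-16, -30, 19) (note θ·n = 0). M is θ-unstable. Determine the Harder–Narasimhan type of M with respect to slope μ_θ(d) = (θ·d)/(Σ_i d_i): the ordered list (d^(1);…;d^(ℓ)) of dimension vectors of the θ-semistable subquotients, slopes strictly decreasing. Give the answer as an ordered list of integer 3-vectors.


Interval decomposition of M: I[1,3], I[2,3], I[3,3]^2.
HN type (ℓ=3): μ^(1)=19; μ^(2)=-23; μ^(3)=-30

((0, 0, 4); (1, 1, 0); (0, 1, 0))


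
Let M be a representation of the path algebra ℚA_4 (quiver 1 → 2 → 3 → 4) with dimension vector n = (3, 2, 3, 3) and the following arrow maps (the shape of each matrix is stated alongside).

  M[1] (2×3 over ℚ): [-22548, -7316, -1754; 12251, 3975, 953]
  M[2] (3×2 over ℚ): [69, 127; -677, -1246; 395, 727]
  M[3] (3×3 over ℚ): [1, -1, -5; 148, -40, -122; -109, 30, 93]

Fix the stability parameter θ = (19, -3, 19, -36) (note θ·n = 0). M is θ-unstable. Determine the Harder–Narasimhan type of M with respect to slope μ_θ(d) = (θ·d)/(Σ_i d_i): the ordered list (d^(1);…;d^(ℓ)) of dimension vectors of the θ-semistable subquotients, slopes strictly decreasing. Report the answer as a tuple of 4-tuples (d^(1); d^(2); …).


Barcode: M ≅ I[1,1], I[1,4]^2, I[3,4]. HN layers by μ_θ (3 steps, strictly decreasing):
  μ^(1)=19; μ^(2)=-1/4; μ^(3)=-17/2

((1, 0, 0, 0); (2, 2, 2, 2); (0, 0, 1, 1))


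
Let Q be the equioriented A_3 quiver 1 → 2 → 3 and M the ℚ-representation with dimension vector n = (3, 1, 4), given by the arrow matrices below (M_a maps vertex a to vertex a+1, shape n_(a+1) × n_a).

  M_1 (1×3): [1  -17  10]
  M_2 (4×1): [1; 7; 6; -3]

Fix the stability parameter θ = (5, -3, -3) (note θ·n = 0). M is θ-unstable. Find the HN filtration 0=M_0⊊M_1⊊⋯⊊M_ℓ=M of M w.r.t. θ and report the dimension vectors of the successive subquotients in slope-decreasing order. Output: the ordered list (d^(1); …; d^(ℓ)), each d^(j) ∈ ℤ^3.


Barcode: M ≅ I[1,1]^2, I[1,3], I[3,3]^3. HN layers by μ_θ (3 steps, strictly decreasing):
  μ^(1)=5; μ^(2)=-1/3; μ^(3)=-3

((2, 0, 0); (1, 1, 1); (0, 0, 3))


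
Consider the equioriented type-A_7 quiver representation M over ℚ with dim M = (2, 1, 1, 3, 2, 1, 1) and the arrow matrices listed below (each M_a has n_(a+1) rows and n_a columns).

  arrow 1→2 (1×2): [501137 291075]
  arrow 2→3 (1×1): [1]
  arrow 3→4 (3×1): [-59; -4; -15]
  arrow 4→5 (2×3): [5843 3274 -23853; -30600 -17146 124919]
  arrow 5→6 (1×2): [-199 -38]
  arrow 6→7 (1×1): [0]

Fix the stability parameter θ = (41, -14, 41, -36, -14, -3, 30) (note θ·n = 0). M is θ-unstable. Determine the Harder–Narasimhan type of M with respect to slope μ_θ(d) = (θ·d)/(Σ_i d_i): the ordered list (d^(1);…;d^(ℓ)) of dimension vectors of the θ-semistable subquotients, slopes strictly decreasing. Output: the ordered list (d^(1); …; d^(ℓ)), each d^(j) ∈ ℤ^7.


Via rank(M_{q-1}∘⋯∘M_p): M ≅ I[1,1], I[1,5], I[4,4], I[4,6], I[7,7].
μ_θ-semistable layers: μ^(1)=41; μ^(2)=30; μ^(3)=18/5; μ^(4)=-3; μ^(5)=-14; μ^(6)=-36

((1, 0, 0, 0, 0, 0, 0); (0, 0, 0, 0, 0, 0, 1); (1, 1, 1, 1, 1, 0, 0); (0, 0, 0, 0, 0, 1, 0); (0, 0, 0, 0, 1, 0, 0); (0, 0, 0, 2, 0, 0, 0))


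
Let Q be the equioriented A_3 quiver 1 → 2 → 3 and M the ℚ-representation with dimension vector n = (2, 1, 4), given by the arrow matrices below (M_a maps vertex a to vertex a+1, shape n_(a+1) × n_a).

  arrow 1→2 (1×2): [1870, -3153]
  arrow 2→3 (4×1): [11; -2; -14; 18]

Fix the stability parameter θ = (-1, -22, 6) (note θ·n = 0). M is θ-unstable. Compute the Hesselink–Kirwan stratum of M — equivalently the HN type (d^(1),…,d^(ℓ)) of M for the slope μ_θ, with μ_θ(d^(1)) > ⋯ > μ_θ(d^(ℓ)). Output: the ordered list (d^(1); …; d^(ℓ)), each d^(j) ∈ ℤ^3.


Via rank(M_{q-1}∘⋯∘M_p): M ≅ I[1,1], I[1,3], I[3,3]^3.
μ_θ-semistable layers: μ^(1)=6; μ^(2)=-1; μ^(3)=-23/2

((0, 0, 4); (1, 0, 0); (1, 1, 0))


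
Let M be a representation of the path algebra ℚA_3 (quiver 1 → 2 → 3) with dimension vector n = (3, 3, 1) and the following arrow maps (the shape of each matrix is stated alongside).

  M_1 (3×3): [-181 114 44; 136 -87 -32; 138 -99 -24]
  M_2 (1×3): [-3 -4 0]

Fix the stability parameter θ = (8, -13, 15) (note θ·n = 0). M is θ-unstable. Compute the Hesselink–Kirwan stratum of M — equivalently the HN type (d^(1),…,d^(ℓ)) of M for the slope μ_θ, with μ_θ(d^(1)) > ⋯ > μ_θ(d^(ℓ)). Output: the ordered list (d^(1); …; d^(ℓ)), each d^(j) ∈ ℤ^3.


Via rank(M_{q-1}∘⋯∘M_p): M ≅ I[1,1], I[1,2], I[1,3], I[2,2].
μ_θ-semistable layers: μ^(1)=15; μ^(2)=8; μ^(3)=-5/2; μ^(4)=-13

((0, 0, 1); (1, 0, 0); (2, 2, 0); (0, 1, 0))
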